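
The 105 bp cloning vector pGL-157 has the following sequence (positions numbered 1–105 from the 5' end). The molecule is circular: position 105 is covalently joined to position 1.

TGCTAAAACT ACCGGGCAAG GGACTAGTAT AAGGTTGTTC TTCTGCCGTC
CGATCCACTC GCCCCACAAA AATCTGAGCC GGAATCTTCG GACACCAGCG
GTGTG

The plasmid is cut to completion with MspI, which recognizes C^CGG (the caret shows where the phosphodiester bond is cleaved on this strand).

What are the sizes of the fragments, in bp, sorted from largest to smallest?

67, 38 bp

MspI sites (CCGG) start at positions 12, 79.
MspI cuts after the first base of each site, so after positions 12, 79.
Circular molecule, 2 cuts → 2 fragments:
  13–79 → 67 bp
  80–105 then 1–12 → 26 + 12 = 38 bp
Sorted largest to smallest: 67, 38 bp.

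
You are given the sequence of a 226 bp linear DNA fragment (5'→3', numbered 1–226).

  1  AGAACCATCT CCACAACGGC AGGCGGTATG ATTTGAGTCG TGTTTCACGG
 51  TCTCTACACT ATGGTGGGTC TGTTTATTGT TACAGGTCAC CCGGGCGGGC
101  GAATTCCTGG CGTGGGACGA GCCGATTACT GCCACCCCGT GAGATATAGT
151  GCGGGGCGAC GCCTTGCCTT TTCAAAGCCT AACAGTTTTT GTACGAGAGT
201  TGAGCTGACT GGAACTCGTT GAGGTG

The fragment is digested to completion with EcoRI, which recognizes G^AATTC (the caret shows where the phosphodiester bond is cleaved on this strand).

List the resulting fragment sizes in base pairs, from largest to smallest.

125, 101 bp

The EcoRI site (GAATTC) starts at position 101.
EcoRI cuts after the first base of each site, so after position 101.
Linear molecule, 1 cut → 2 fragments:
  1–101 → 101 bp
  102–226 → 125 bp
Sorted largest to smallest: 125, 101 bp.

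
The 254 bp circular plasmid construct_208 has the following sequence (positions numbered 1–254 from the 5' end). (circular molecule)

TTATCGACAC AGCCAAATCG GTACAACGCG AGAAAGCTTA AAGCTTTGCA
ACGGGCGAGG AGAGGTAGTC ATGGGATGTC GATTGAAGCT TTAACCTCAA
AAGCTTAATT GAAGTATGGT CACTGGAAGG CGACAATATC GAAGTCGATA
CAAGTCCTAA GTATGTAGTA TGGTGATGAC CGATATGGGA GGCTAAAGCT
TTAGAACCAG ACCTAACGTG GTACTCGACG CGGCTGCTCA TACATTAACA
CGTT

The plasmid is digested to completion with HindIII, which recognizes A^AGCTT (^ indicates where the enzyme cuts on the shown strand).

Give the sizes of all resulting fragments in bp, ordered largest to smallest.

95, 92, 45, 15, 7 bp

HindIII sites (AAGCTT) start at positions 34, 41, 86, 101, 196.
HindIII cuts after the first base of each site, so after positions 34, 41, 86, 101, 196.
Circular molecule, 5 cuts → 5 fragments:
  35–41 → 7 bp
  42–86 → 45 bp
  87–101 → 15 bp
  102–196 → 95 bp
  197–254 then 1–34 → 58 + 34 = 92 bp
Sorted largest to smallest: 95, 92, 45, 15, 7 bp.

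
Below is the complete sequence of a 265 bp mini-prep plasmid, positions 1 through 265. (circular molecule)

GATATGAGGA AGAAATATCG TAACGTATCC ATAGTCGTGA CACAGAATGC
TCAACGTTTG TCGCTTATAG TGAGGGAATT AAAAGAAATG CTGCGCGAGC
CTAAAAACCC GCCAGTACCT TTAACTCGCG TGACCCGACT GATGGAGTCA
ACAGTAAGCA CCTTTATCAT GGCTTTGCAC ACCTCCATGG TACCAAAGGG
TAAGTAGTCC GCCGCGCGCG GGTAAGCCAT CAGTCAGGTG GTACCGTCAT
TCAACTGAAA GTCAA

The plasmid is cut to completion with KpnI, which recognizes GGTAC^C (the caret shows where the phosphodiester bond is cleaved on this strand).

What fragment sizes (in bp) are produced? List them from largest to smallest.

KpnI sites (GGTACC) start at positions 189, 240.
KpnI cuts after base 5 of each site (before the last base), so after positions 193, 244.
Circular molecule, 2 cuts → 2 fragments:
  194–244 → 51 bp
  245–265 then 1–193 → 21 + 193 = 214 bp
Sorted largest to smallest: 214, 51 bp.

214, 51 bp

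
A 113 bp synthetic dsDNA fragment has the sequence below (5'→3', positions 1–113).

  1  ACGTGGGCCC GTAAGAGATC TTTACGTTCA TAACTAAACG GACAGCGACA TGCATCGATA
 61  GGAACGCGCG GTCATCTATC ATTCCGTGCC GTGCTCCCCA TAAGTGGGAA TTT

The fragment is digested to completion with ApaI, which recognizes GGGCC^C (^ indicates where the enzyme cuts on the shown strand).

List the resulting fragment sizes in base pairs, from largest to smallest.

The ApaI site (GGGCCC) starts at position 5.
ApaI cuts after base 5 of each site (before the last base), so after position 9.
Linear molecule, 1 cut → 2 fragments:
  1–9 → 9 bp
  10–113 → 104 bp
Sorted largest to smallest: 104, 9 bp.

104, 9 bp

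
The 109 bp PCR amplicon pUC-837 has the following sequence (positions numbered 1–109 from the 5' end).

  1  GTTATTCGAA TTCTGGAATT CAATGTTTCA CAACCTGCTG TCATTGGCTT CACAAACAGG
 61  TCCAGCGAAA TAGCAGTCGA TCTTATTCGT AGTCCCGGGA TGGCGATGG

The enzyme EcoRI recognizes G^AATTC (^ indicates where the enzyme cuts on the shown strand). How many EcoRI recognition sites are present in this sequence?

2

GAATTC occurs starting at positions 8, 16.
EcoRI cuts at 2 sites.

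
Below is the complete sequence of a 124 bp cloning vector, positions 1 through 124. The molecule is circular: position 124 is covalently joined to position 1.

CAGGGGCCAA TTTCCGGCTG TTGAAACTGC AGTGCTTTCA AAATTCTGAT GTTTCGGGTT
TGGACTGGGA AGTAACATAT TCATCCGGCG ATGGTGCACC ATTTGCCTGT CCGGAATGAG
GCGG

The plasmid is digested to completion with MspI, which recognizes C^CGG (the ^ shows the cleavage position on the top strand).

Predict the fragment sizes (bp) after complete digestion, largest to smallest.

71, 27, 26 bp

MspI sites (CCGG) start at positions 14, 85, 111.
MspI cuts after the first base of each site, so after positions 14, 85, 111.
Circular molecule, 3 cuts → 3 fragments:
  15–85 → 71 bp
  86–111 → 26 bp
  112–124 then 1–14 → 13 + 14 = 27 bp
Sorted largest to smallest: 71, 27, 26 bp.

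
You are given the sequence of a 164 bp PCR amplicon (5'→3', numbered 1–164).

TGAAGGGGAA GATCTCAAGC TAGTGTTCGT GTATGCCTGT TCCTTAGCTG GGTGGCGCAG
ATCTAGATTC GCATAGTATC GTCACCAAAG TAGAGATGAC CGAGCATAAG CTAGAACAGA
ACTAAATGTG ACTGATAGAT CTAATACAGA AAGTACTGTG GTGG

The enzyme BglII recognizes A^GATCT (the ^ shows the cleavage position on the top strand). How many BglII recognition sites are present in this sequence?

AGATCT occurs starting at positions 10, 59, 137.
BglII cuts at 3 sites.

3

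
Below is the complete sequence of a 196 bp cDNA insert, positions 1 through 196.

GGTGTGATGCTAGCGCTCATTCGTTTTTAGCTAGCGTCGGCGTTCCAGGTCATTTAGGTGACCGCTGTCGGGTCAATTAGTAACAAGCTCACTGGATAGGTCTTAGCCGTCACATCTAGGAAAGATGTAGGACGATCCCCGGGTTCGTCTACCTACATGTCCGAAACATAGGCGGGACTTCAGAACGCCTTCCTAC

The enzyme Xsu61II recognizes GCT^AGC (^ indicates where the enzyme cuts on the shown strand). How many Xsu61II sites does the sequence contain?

GCTAGC occurs starting at positions 9, 30.
Xsu61II cuts at 2 sites.

2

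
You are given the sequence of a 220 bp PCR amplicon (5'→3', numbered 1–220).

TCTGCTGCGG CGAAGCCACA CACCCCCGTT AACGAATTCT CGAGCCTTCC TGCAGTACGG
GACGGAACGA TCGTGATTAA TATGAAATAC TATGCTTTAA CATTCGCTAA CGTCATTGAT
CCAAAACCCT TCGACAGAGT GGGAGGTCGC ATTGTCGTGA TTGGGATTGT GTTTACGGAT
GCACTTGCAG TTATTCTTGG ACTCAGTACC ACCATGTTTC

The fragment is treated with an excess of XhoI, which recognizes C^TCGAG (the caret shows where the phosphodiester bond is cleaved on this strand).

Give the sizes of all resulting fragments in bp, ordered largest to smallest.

The XhoI site (CTCGAG) starts at position 39.
XhoI cuts after the first base of each site, so after position 39.
Linear molecule, 1 cut → 2 fragments:
  1–39 → 39 bp
  40–220 → 181 bp
Sorted largest to smallest: 181, 39 bp.

181, 39 bp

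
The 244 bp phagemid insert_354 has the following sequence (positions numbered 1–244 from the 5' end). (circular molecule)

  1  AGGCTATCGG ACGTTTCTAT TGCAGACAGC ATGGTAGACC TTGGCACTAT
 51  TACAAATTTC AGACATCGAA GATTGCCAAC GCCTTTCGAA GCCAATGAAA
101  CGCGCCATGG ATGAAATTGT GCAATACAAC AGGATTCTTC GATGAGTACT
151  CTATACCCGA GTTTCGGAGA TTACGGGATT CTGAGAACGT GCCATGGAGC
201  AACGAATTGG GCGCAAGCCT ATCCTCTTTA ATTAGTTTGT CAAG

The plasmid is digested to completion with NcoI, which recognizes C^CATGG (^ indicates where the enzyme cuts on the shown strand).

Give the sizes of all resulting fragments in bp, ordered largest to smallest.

NcoI sites (CCATGG) start at positions 105, 192.
NcoI cuts after the first base of each site, so after positions 105, 192.
Circular molecule, 2 cuts → 2 fragments:
  106–192 → 87 bp
  193–244 then 1–105 → 52 + 105 = 157 bp
Sorted largest to smallest: 157, 87 bp.

157, 87 bp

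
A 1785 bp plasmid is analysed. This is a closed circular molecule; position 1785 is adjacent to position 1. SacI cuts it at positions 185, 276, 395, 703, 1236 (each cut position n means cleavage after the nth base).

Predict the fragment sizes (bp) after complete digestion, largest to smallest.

Circular molecule, 5 cuts → 5 fragments:
  276 − 185 = 91 bp
  395 − 276 = 119 bp
  703 − 395 = 308 bp
  1236 − 703 = 533 bp
  wrap: 1785 − 1236 + 185 = 734 bp
Sorted largest to smallest: 734, 533, 308, 119, 91 bp.

734, 533, 308, 119, 91 bp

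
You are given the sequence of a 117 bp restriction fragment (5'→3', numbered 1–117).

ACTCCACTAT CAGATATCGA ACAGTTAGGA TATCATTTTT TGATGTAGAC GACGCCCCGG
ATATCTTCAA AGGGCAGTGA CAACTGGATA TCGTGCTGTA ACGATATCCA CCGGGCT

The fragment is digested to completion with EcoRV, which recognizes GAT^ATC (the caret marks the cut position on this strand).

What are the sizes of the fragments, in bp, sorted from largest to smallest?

31, 27, 16, 16, 15, 12 bp

EcoRV sites (GATATC) start at positions 13, 29, 60, 87, 103.
EcoRV cuts after base 3 of each site, so after positions 15, 31, 62, 89, 105.
Linear molecule, 5 cuts → 6 fragments:
  1–15 → 15 bp
  16–31 → 16 bp
  32–62 → 31 bp
  63–89 → 27 bp
  90–105 → 16 bp
  106–117 → 12 bp
Sorted largest to smallest: 31, 27, 16, 16, 15, 12 bp.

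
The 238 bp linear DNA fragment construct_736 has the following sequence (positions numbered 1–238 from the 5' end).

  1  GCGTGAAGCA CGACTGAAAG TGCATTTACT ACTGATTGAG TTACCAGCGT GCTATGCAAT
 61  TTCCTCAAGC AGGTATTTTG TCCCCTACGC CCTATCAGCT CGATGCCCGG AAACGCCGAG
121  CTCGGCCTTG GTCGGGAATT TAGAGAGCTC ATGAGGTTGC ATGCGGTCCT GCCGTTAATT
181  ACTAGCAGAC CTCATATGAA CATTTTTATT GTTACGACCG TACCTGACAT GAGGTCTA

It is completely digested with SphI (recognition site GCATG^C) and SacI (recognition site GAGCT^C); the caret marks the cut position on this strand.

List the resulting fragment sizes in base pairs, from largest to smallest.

The SphI site (GCATGC) starts at position 159.
SphI cuts after base 5 of each site (before the last base), so after position 163.
SacI sites (GAGCTC) start at positions 118, 145.
SacI cuts after base 5 of each site (before the last base), so after positions 122, 149.
Combined cut positions: 122, 149, 163.
Linear molecule, 3 cuts → 4 fragments:
  1–122 → 122 bp
  123–149 → 27 bp
  150–163 → 14 bp
  164–238 → 75 bp
Sorted largest to smallest: 122, 75, 27, 14 bp.

122, 75, 27, 14 bp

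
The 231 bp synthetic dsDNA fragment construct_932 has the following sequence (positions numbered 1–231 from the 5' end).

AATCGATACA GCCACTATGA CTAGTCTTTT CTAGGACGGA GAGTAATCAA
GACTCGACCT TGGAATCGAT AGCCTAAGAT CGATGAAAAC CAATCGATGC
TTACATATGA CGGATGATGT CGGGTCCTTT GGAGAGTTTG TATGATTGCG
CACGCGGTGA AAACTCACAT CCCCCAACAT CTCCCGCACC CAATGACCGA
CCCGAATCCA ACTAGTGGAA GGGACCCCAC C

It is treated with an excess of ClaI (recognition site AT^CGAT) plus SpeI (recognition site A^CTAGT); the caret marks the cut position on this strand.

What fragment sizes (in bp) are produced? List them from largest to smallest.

ClaI sites (ATCGAT) start at positions 2, 65, 79, 93.
ClaI cuts after base 2 of each site, so after positions 3, 66, 80, 94.
SpeI sites (ACTAGT) start at positions 20, 211.
SpeI cuts after the first base of each site, so after positions 20, 211.
Combined cut positions: 3, 20, 66, 80, 94, 211.
Linear molecule, 6 cuts → 7 fragments:
  1–3 → 3 bp
  4–20 → 17 bp
  21–66 → 46 bp
  67–80 → 14 bp
  81–94 → 14 bp
  95–211 → 117 bp
  212–231 → 20 bp
Sorted largest to smallest: 117, 46, 20, 17, 14, 14, 3 bp.

117, 46, 20, 17, 14, 14, 3 bp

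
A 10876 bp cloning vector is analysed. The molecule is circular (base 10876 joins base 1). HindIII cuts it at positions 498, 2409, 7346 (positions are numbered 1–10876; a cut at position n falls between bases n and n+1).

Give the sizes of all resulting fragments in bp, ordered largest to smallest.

4937, 4028, 1911 bp

Circular molecule, 3 cuts → 3 fragments:
  2409 − 498 = 1911 bp
  7346 − 2409 = 4937 bp
  wrap: 10876 − 7346 + 498 = 4028 bp
Sorted largest to smallest: 4937, 4028, 1911 bp.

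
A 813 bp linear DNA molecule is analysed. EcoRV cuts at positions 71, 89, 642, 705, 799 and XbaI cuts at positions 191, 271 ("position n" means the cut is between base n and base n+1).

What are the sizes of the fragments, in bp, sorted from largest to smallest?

371, 102, 94, 80, 71, 63, 18, 14 bp

Combined cut positions (sorted): 71, 89, 191, 271, 642, 705, 799.
Linear molecule, 7 cuts → 8 fragments:
  71 − 0 = 71 bp
  89 − 71 = 18 bp
  191 − 89 = 102 bp
  271 − 191 = 80 bp
  642 − 271 = 371 bp
  705 − 642 = 63 bp
  799 − 705 = 94 bp
  813 − 799 = 14 bp
Sorted largest to smallest: 371, 102, 94, 80, 71, 63, 18, 14 bp.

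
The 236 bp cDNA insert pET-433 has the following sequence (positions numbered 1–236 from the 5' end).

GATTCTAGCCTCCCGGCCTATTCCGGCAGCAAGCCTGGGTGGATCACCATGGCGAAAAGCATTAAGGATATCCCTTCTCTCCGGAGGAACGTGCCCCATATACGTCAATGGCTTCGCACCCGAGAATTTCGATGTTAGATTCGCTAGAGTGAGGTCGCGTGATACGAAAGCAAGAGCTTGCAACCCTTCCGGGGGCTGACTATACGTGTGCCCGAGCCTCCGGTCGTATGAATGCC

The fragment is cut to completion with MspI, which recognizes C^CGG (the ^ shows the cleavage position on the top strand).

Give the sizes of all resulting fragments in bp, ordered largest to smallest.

108, 58, 31, 16, 13, 10 bp

MspI sites (CCGG) start at positions 13, 23, 81, 189, 220.
MspI cuts after the first base of each site, so after positions 13, 23, 81, 189, 220.
Linear molecule, 5 cuts → 6 fragments:
  1–13 → 13 bp
  14–23 → 10 bp
  24–81 → 58 bp
  82–189 → 108 bp
  190–220 → 31 bp
  221–236 → 16 bp
Sorted largest to smallest: 108, 58, 31, 16, 13, 10 bp.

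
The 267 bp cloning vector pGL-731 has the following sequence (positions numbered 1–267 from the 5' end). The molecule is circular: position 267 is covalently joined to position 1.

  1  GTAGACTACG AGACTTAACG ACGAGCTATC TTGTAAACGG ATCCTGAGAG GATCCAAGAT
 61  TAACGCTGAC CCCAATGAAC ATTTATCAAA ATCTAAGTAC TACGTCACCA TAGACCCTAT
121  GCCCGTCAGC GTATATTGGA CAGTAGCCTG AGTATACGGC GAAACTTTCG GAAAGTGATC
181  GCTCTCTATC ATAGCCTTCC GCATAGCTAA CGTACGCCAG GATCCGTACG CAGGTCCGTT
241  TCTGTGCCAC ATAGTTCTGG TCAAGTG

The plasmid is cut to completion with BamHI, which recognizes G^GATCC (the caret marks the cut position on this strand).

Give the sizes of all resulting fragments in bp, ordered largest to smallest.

BamHI sites (GGATCC) start at positions 39, 50, 220.
BamHI cuts after the first base of each site, so after positions 39, 50, 220.
Circular molecule, 3 cuts → 3 fragments:
  40–50 → 11 bp
  51–220 → 170 bp
  221–267 then 1–39 → 47 + 39 = 86 bp
Sorted largest to smallest: 170, 86, 11 bp.

170, 86, 11 bp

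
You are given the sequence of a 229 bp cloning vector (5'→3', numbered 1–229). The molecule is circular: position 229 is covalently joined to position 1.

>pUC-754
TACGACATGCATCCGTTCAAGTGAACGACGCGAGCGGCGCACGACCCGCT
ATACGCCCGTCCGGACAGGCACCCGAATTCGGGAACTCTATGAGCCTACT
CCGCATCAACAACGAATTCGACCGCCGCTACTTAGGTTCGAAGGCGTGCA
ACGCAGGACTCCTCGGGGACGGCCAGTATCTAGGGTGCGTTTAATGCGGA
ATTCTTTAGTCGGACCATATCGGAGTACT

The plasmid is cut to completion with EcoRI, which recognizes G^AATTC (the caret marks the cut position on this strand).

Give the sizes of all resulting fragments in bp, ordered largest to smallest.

105, 85, 39 bp

EcoRI sites (GAATTC) start at positions 75, 114, 199.
EcoRI cuts after the first base of each site, so after positions 75, 114, 199.
Circular molecule, 3 cuts → 3 fragments:
  76–114 → 39 bp
  115–199 → 85 bp
  200–229 then 1–75 → 30 + 75 = 105 bp
Sorted largest to smallest: 105, 85, 39 bp.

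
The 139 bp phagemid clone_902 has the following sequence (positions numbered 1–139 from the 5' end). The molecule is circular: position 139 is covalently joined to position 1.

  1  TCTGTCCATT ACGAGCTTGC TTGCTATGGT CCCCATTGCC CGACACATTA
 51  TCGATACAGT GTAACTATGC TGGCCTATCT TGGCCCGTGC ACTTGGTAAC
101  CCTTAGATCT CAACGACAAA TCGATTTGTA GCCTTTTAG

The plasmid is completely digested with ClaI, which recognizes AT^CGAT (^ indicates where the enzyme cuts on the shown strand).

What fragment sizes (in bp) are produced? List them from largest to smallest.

ClaI sites (ATCGAT) start at positions 50, 120.
ClaI cuts after base 2 of each site, so after positions 51, 121.
Circular molecule, 2 cuts → 2 fragments:
  52–121 → 70 bp
  122–139 then 1–51 → 18 + 51 = 69 bp
Sorted largest to smallest: 70, 69 bp.

70, 69 bp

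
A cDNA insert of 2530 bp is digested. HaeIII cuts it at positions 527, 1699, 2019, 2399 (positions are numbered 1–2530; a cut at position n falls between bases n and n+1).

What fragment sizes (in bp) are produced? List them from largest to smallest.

1172, 527, 380, 320, 131 bp

Linear molecule, 4 cuts → 5 fragments:
  527 − 0 = 527 bp
  1699 − 527 = 1172 bp
  2019 − 1699 = 320 bp
  2399 − 2019 = 380 bp
  2530 − 2399 = 131 bp
Sorted largest to smallest: 1172, 527, 380, 320, 131 bp.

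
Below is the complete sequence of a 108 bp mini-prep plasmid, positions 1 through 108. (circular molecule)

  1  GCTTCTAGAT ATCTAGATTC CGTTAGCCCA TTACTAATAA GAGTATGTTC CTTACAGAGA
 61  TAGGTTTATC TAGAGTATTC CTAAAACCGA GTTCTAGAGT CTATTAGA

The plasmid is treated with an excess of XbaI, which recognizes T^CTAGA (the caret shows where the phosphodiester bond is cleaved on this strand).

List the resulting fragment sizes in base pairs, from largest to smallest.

XbaI sites (TCTAGA) start at positions 4, 12, 69, 93.
XbaI cuts after the first base of each site, so after positions 4, 12, 69, 93.
Circular molecule, 4 cuts → 4 fragments:
  5–12 → 8 bp
  13–69 → 57 bp
  70–93 → 24 bp
  94–108 then 1–4 → 15 + 4 = 19 bp
Sorted largest to smallest: 57, 24, 19, 8 bp.

57, 24, 19, 8 bp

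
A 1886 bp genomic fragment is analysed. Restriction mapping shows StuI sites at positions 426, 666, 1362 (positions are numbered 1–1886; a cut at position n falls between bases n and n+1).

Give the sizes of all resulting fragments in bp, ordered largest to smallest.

696, 524, 426, 240 bp

Linear molecule, 3 cuts → 4 fragments:
  426 − 0 = 426 bp
  666 − 426 = 240 bp
  1362 − 666 = 696 bp
  1886 − 1362 = 524 bp
Sorted largest to smallest: 696, 524, 426, 240 bp.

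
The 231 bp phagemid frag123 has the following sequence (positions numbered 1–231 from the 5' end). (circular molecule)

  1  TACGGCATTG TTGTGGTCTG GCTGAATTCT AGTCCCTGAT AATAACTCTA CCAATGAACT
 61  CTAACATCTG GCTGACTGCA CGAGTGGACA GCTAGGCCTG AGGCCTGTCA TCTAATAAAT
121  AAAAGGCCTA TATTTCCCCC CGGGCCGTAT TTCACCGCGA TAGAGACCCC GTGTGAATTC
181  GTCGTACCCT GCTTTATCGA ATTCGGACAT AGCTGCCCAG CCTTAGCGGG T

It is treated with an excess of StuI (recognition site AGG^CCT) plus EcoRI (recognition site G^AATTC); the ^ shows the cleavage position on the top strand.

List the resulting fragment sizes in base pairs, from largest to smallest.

72, 56, 49, 24, 23, 7 bp

StuI sites (AGGCCT) start at positions 94, 101, 124.
StuI cuts after base 3 of each site, so after positions 96, 103, 126.
EcoRI sites (GAATTC) start at positions 24, 175, 199.
EcoRI cuts after the first base of each site, so after positions 24, 175, 199.
Combined cut positions: 24, 96, 103, 126, 175, 199.
Circular molecule, 6 cuts → 6 fragments:
  25–96 → 72 bp
  97–103 → 7 bp
  104–126 → 23 bp
  127–175 → 49 bp
  176–199 → 24 bp
  200–231 then 1–24 → 32 + 24 = 56 bp
Sorted largest to smallest: 72, 56, 49, 24, 23, 7 bp.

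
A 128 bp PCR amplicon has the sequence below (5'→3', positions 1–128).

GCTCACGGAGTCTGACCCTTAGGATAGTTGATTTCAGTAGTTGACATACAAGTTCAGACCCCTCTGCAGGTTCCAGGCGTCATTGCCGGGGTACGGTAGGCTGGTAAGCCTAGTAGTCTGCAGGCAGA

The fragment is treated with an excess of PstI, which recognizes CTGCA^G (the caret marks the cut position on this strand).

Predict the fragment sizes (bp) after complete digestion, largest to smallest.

68, 54, 6 bp

PstI sites (CTGCAG) start at positions 64, 118.
PstI cuts after base 5 of each site (before the last base), so after positions 68, 122.
Linear molecule, 2 cuts → 3 fragments:
  1–68 → 68 bp
  69–122 → 54 bp
  123–128 → 6 bp
Sorted largest to smallest: 68, 54, 6 bp.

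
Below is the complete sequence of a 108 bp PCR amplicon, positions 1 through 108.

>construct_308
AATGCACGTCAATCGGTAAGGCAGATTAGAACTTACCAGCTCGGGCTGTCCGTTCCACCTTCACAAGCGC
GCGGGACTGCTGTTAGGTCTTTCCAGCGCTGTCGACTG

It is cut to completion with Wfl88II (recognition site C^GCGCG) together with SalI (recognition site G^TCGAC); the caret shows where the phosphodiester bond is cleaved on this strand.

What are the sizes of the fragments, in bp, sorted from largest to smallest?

68, 33, 7 bp

The Wfl88II site (CGCGCG) starts at position 68.
Wfl88II cuts after the first base of each site, so after position 68.
The SalI site (GTCGAC) starts at position 101.
SalI cuts after the first base of each site, so after position 101.
Combined cut positions: 68, 101.
Linear molecule, 2 cuts → 3 fragments:
  1–68 → 68 bp
  69–101 → 33 bp
  102–108 → 7 bp
Sorted largest to smallest: 68, 33, 7 bp.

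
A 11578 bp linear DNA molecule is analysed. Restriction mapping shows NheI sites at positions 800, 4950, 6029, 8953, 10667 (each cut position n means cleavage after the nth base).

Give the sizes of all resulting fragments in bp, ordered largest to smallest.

Linear molecule, 5 cuts → 6 fragments:
  800 − 0 = 800 bp
  4950 − 800 = 4150 bp
  6029 − 4950 = 1079 bp
  8953 − 6029 = 2924 bp
  10667 − 8953 = 1714 bp
  11578 − 10667 = 911 bp
Sorted largest to smallest: 4150, 2924, 1714, 1079, 911, 800 bp.

4150, 2924, 1714, 1079, 911, 800 bp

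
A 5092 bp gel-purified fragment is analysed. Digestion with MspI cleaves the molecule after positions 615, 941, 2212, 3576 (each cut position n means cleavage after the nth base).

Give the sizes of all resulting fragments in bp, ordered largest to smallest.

1516, 1364, 1271, 615, 326 bp

Linear molecule, 4 cuts → 5 fragments:
  615 − 0 = 615 bp
  941 − 615 = 326 bp
  2212 − 941 = 1271 bp
  3576 − 2212 = 1364 bp
  5092 − 3576 = 1516 bp
Sorted largest to smallest: 1516, 1364, 1271, 615, 326 bp.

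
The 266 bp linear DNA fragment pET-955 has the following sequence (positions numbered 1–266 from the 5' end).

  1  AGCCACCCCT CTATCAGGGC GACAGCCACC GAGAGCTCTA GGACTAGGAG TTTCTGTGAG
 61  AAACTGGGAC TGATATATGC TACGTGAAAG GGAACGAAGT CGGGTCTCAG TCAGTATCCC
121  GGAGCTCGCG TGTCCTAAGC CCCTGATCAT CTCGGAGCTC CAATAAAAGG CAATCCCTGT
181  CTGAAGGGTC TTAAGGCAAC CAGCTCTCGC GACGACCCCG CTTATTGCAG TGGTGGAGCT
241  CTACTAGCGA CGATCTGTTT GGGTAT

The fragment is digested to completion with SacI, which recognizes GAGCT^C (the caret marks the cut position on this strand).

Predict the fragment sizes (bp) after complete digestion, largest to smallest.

SacI sites (GAGCTC) start at positions 33, 122, 155, 236.
SacI cuts after base 5 of each site (before the last base), so after positions 37, 126, 159, 240.
Linear molecule, 4 cuts → 5 fragments:
  1–37 → 37 bp
  38–126 → 89 bp
  127–159 → 33 bp
  160–240 → 81 bp
  241–266 → 26 bp
Sorted largest to smallest: 89, 81, 37, 33, 26 bp.

89, 81, 37, 33, 26 bp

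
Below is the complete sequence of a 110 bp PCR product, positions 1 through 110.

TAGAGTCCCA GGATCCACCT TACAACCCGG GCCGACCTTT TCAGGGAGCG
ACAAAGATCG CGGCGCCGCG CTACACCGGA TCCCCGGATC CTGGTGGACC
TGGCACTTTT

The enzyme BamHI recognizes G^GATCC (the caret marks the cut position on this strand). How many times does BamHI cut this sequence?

GGATCC occurs starting at positions 11, 78, 86.
BamHI cuts at 3 sites.

3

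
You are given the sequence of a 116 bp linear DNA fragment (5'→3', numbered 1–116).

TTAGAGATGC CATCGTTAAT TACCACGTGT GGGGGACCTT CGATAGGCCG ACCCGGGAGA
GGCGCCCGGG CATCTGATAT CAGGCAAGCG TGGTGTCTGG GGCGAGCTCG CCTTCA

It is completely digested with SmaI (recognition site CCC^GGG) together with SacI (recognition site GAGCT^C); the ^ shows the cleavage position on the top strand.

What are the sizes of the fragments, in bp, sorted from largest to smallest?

54, 41, 13, 8 bp

SmaI sites (CCCGGG) start at positions 52, 65.
SmaI cuts after base 3 of each site, so after positions 54, 67.
The SacI site (GAGCTC) starts at position 104.
SacI cuts after base 5 of each site (before the last base), so after position 108.
Combined cut positions: 54, 67, 108.
Linear molecule, 3 cuts → 4 fragments:
  1–54 → 54 bp
  55–67 → 13 bp
  68–108 → 41 bp
  109–116 → 8 bp
Sorted largest to smallest: 54, 41, 13, 8 bp.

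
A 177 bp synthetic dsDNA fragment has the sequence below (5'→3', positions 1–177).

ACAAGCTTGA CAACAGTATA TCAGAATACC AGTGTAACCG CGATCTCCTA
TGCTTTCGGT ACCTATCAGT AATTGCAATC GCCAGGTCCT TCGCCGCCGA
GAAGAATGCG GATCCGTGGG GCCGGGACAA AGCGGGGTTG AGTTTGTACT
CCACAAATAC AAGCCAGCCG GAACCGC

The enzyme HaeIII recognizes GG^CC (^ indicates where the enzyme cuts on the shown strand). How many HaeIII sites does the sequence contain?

GGCC occurs starting at position 120.
HaeIII cuts at 1 site.

1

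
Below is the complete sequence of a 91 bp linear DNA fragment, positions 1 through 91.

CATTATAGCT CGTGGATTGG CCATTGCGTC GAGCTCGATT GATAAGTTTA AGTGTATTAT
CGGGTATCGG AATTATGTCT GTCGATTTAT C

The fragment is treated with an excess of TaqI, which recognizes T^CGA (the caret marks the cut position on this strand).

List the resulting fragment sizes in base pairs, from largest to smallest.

TaqI sites (TCGA) start at positions 29, 35, 82.
TaqI cuts after the first base of each site, so after positions 29, 35, 82.
Linear molecule, 3 cuts → 4 fragments:
  1–29 → 29 bp
  30–35 → 6 bp
  36–82 → 47 bp
  83–91 → 9 bp
Sorted largest to smallest: 47, 29, 9, 6 bp.

47, 29, 9, 6 bp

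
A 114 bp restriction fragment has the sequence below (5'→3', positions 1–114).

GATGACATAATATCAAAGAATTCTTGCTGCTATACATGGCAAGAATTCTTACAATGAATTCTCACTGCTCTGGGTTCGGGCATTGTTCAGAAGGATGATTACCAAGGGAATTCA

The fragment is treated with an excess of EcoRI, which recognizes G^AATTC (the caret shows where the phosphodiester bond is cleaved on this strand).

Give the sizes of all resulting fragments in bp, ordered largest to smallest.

52, 25, 18, 13, 6 bp

EcoRI sites (GAATTC) start at positions 18, 43, 56, 108.
EcoRI cuts after the first base of each site, so after positions 18, 43, 56, 108.
Linear molecule, 4 cuts → 5 fragments:
  1–18 → 18 bp
  19–43 → 25 bp
  44–56 → 13 bp
  57–108 → 52 bp
  109–114 → 6 bp
Sorted largest to smallest: 52, 25, 18, 13, 6 bp.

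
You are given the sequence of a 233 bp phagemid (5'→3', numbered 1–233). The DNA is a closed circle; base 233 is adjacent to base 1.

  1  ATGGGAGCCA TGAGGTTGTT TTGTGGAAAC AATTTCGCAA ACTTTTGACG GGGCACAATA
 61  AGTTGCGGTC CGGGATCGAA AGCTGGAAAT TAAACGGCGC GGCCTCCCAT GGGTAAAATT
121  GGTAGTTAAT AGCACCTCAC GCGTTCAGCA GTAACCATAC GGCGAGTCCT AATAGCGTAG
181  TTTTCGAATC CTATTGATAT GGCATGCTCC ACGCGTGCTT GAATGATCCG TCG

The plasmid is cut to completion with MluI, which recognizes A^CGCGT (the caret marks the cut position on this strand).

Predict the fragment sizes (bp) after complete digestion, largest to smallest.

161, 72 bp

MluI sites (ACGCGT) start at positions 139, 211.
MluI cuts after the first base of each site, so after positions 139, 211.
Circular molecule, 2 cuts → 2 fragments:
  140–211 → 72 bp
  212–233 then 1–139 → 22 + 139 = 161 bp
Sorted largest to smallest: 161, 72 bp.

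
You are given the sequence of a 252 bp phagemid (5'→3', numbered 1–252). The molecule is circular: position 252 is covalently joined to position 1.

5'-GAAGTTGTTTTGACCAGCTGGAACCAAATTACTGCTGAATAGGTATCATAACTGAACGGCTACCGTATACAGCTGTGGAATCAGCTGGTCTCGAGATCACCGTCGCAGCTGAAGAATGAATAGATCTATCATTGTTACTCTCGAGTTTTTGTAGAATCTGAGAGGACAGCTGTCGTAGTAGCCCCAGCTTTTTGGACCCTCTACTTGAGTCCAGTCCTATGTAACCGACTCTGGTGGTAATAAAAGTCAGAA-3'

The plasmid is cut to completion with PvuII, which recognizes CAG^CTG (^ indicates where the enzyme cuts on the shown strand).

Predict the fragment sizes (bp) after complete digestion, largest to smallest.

100, 61, 55, 24, 12 bp

PvuII sites (CAGCTG) start at positions 15, 70, 82, 106, 167.
PvuII cuts after base 3 of each site, so after positions 17, 72, 84, 108, 169.
Circular molecule, 5 cuts → 5 fragments:
  18–72 → 55 bp
  73–84 → 12 bp
  85–108 → 24 bp
  109–169 → 61 bp
  170–252 then 1–17 → 83 + 17 = 100 bp
Sorted largest to smallest: 100, 61, 55, 24, 12 bp.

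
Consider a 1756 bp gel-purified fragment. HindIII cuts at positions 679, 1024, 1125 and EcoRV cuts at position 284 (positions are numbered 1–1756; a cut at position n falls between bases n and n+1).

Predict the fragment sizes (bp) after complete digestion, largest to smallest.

Combined cut positions (sorted): 284, 679, 1024, 1125.
Linear molecule, 4 cuts → 5 fragments:
  284 − 0 = 284 bp
  679 − 284 = 395 bp
  1024 − 679 = 345 bp
  1125 − 1024 = 101 bp
  1756 − 1125 = 631 bp
Sorted largest to smallest: 631, 395, 345, 284, 101 bp.

631, 395, 345, 284, 101 bp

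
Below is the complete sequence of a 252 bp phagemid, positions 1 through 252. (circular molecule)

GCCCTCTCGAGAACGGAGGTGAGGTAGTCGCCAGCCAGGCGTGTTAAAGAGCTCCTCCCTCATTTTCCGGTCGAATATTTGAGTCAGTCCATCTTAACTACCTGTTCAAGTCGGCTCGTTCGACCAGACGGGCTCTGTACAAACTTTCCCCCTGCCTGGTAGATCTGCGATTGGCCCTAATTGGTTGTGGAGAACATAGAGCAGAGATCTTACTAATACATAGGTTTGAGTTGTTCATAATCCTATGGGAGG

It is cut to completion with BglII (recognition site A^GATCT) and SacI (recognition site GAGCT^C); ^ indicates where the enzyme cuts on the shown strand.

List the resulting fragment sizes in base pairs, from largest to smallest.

108, 100, 44 bp

BglII sites (AGATCT) start at positions 161, 205.
BglII cuts after the first base of each site, so after positions 161, 205.
The SacI site (GAGCTC) starts at position 49.
SacI cuts after base 5 of each site (before the last base), so after position 53.
Combined cut positions: 53, 161, 205.
Circular molecule, 3 cuts → 3 fragments:
  54–161 → 108 bp
  162–205 → 44 bp
  206–252 then 1–53 → 47 + 53 = 100 bp
Sorted largest to smallest: 108, 100, 44 bp.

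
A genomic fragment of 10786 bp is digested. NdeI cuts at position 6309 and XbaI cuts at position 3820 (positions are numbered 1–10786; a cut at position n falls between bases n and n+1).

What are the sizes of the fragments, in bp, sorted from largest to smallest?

Combined cut positions (sorted): 3820, 6309.
Linear molecule, 2 cuts → 3 fragments:
  3820 − 0 = 3820 bp
  6309 − 3820 = 2489 bp
  10786 − 6309 = 4477 bp
Sorted largest to smallest: 4477, 3820, 2489 bp.

4477, 3820, 2489 bp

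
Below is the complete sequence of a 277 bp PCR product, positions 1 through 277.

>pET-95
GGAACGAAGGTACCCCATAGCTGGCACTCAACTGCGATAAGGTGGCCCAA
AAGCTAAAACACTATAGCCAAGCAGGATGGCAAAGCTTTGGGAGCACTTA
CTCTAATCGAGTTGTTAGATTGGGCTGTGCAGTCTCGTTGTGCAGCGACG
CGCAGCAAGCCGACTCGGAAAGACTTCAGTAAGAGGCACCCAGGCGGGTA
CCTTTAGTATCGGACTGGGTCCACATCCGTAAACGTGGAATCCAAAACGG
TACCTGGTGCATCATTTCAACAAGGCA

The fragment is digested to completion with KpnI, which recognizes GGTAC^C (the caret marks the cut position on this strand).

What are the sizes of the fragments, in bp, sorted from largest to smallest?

KpnI sites (GGTACC) start at positions 9, 197, 249.
KpnI cuts after base 5 of each site (before the last base), so after positions 13, 201, 253.
Linear molecule, 3 cuts → 4 fragments:
  1–13 → 13 bp
  14–201 → 188 bp
  202–253 → 52 bp
  254–277 → 24 bp
Sorted largest to smallest: 188, 52, 24, 13 bp.

188, 52, 24, 13 bp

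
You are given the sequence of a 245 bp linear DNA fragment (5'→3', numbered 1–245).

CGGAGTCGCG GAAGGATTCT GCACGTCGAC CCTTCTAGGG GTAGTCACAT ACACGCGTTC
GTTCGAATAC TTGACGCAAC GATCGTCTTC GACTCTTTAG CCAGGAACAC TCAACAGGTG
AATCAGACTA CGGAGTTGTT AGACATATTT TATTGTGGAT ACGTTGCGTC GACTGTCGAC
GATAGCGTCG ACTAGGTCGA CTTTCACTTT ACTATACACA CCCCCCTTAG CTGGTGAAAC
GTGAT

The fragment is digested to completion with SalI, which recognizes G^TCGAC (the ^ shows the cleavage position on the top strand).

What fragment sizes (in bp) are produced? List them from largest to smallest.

SalI sites (GTCGAC) start at positions 25, 168, 175, 187, 196.
SalI cuts after the first base of each site, so after positions 25, 168, 175, 187, 196.
Linear molecule, 5 cuts → 6 fragments:
  1–25 → 25 bp
  26–168 → 143 bp
  169–175 → 7 bp
  176–187 → 12 bp
  188–196 → 9 bp
  197–245 → 49 bp
Sorted largest to smallest: 143, 49, 25, 12, 9, 7 bp.

143, 49, 25, 12, 9, 7 bp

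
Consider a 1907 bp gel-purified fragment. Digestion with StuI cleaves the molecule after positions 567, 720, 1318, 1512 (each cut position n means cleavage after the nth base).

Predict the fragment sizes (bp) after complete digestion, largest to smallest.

Linear molecule, 4 cuts → 5 fragments:
  567 − 0 = 567 bp
  720 − 567 = 153 bp
  1318 − 720 = 598 bp
  1512 − 1318 = 194 bp
  1907 − 1512 = 395 bp
Sorted largest to smallest: 598, 567, 395, 194, 153 bp.

598, 567, 395, 194, 153 bp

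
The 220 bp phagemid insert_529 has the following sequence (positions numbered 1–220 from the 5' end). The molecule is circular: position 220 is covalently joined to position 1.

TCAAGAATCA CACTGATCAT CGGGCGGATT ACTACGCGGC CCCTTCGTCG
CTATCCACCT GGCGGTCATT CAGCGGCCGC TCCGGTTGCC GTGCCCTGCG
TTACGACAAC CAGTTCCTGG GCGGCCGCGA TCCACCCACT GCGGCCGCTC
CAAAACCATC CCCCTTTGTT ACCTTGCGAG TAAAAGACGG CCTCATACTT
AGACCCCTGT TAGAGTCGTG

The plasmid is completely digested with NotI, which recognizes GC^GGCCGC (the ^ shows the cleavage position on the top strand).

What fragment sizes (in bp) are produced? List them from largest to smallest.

152, 48, 20 bp

NotI sites (GCGGCCGC) start at positions 73, 121, 141.
NotI cuts after base 2 of each site, so after positions 74, 122, 142.
Circular molecule, 3 cuts → 3 fragments:
  75–122 → 48 bp
  123–142 → 20 bp
  143–220 then 1–74 → 78 + 74 = 152 bp
Sorted largest to smallest: 152, 48, 20 bp.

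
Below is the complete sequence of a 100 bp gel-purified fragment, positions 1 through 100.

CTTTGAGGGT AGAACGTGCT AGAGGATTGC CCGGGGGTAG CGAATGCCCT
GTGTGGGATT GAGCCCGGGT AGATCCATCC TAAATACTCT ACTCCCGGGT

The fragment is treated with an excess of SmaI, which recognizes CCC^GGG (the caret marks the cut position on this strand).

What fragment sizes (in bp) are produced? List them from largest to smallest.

34, 32, 30, 4 bp

SmaI sites (CCCGGG) start at positions 30, 64, 94.
SmaI cuts after base 3 of each site, so after positions 32, 66, 96.
Linear molecule, 3 cuts → 4 fragments:
  1–32 → 32 bp
  33–66 → 34 bp
  67–96 → 30 bp
  97–100 → 4 bp
Sorted largest to smallest: 34, 32, 30, 4 bp.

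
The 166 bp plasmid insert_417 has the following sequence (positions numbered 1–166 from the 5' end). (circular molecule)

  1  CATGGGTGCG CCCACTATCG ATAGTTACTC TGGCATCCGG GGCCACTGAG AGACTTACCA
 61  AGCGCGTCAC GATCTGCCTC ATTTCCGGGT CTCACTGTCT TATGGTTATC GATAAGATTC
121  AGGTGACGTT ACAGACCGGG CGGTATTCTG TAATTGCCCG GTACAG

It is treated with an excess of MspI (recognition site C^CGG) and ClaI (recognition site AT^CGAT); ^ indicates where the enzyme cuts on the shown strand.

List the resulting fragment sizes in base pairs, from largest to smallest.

MspI sites (CCGG) start at positions 37, 85, 136, 158.
MspI cuts after the first base of each site, so after positions 37, 85, 136, 158.
ClaI sites (ATCGAT) start at positions 17, 108.
ClaI cuts after base 2 of each site, so after positions 18, 109.
Combined cut positions: 18, 37, 85, 109, 136, 158.
Circular molecule, 6 cuts → 6 fragments:
  19–37 → 19 bp
  38–85 → 48 bp
  86–109 → 24 bp
  110–136 → 27 bp
  137–158 → 22 bp
  159–166 then 1–18 → 8 + 18 = 26 bp
Sorted largest to smallest: 48, 27, 26, 24, 22, 19 bp.

48, 27, 26, 24, 22, 19 bp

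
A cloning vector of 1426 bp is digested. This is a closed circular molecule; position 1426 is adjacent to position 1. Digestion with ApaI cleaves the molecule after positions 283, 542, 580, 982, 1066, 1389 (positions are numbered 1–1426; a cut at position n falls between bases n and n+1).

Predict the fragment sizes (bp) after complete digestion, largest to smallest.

402, 323, 320, 259, 84, 38 bp

Circular molecule, 6 cuts → 6 fragments:
  542 − 283 = 259 bp
  580 − 542 = 38 bp
  982 − 580 = 402 bp
  1066 − 982 = 84 bp
  1389 − 1066 = 323 bp
  wrap: 1426 − 1389 + 283 = 320 bp
Sorted largest to smallest: 402, 323, 320, 259, 84, 38 bp.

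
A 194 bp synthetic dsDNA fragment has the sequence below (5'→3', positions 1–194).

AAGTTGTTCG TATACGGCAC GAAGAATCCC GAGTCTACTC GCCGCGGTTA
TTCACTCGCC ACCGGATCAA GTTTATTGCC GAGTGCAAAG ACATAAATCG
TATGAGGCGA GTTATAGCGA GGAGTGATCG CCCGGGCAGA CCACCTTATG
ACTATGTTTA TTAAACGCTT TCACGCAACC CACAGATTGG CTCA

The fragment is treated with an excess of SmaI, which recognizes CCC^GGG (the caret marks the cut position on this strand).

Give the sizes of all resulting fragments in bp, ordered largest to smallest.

The SmaI site (CCCGGG) starts at position 131.
SmaI cuts after base 3 of each site, so after position 133.
Linear molecule, 1 cut → 2 fragments:
  1–133 → 133 bp
  134–194 → 61 bp
Sorted largest to smallest: 133, 61 bp.

133, 61 bp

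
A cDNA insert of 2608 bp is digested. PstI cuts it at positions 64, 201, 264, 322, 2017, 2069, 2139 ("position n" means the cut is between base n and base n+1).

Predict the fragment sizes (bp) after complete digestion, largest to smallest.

Linear molecule, 7 cuts → 8 fragments:
  64 − 0 = 64 bp
  201 − 64 = 137 bp
  264 − 201 = 63 bp
  322 − 264 = 58 bp
  2017 − 322 = 1695 bp
  2069 − 2017 = 52 bp
  2139 − 2069 = 70 bp
  2608 − 2139 = 469 bp
Sorted largest to smallest: 1695, 469, 137, 70, 64, 63, 58, 52 bp.

1695, 469, 137, 70, 64, 63, 58, 52 bp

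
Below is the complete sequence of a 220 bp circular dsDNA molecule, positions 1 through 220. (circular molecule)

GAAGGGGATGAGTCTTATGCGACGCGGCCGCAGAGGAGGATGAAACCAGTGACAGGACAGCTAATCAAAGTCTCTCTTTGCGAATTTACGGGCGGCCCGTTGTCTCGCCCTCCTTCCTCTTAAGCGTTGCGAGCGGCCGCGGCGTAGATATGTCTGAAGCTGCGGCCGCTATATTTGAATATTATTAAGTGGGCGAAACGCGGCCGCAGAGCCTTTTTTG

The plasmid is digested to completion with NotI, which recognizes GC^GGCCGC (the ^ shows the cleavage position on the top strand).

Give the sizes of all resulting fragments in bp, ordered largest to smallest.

109, 44, 38, 29 bp

NotI sites (GCGGCCGC) start at positions 24, 133, 162, 200.
NotI cuts after base 2 of each site, so after positions 25, 134, 163, 201.
Circular molecule, 4 cuts → 4 fragments:
  26–134 → 109 bp
  135–163 → 29 bp
  164–201 → 38 bp
  202–220 then 1–25 → 19 + 25 = 44 bp
Sorted largest to smallest: 109, 44, 38, 29 bp.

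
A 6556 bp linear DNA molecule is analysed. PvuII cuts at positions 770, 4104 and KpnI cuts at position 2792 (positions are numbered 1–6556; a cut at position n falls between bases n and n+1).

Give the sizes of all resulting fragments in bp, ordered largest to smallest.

2452, 2022, 1312, 770 bp

Combined cut positions (sorted): 770, 2792, 4104.
Linear molecule, 3 cuts → 4 fragments:
  770 − 0 = 770 bp
  2792 − 770 = 2022 bp
  4104 − 2792 = 1312 bp
  6556 − 4104 = 2452 bp
Sorted largest to smallest: 2452, 2022, 1312, 770 bp.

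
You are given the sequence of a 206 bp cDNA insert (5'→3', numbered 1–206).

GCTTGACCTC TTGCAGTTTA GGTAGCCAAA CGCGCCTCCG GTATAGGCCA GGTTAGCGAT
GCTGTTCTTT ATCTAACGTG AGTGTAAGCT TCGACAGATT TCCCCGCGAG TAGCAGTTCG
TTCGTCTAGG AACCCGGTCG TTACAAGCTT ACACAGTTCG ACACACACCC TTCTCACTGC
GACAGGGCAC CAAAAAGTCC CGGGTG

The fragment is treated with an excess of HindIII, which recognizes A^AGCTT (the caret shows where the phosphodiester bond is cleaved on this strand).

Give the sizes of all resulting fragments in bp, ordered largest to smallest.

HindIII sites (AAGCTT) start at positions 86, 145.
HindIII cuts after the first base of each site, so after positions 86, 145.
Linear molecule, 2 cuts → 3 fragments:
  1–86 → 86 bp
  87–145 → 59 bp
  146–206 → 61 bp
Sorted largest to smallest: 86, 61, 59 bp.

86, 61, 59 bp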